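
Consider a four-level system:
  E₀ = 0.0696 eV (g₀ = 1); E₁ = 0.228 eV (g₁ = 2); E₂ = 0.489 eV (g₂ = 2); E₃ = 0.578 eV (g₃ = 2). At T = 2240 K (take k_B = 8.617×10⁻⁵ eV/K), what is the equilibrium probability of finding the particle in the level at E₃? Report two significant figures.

k_BT = 8.617×10⁻⁵ × 2240 K = 0.1930 eV.
Eᵢ/kT = 0.3606, 1.181, 2.534, 2.995.
Z = Σ gᵢe^(−Eᵢ/kT) = 1·e^(−0.3606) + 2·e^(−1.181) + 2·e^(−2.534) + 2·e^(−2.995) = 0.6973 + 0.6139 + 0.1587 + 0.1001 = 1.570.
P₃ = g₃ e^(−E₃/kT) / Z = 0.1001/1.570 = 0.064.

0.064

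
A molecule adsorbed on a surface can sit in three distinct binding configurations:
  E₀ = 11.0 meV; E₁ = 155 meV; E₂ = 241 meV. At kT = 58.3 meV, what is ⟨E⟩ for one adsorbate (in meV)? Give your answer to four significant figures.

Eᵢ/kT = 0.188679, 2.65866, 4.13379.
Z = Σ e^(−Eᵢ/kT) = e^(−0.188679) + e^(−2.65866) + e^(−4.13379) = 0.828052 + 0.0700420 + 0.0160220 = 0.914116.
⟨E⟩ = Σ Eᵢ e^(−Eᵢ/kT) / Z = (11.0·0.828052 + 155·0.0700420 + 241·0.0160220) / 0.914116 = 26.06 meV.

26.06 meV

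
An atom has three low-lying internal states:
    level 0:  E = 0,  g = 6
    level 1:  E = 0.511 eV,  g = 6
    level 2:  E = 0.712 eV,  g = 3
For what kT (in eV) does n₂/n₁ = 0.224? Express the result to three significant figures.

n₂/n₁ = (g₂/g₁) exp[−(E₂−E₁)/kT] = 0.224.
⇒ (E₂−E₁)/kT = ln((3/6)/0.224) = ln(2.2321) = 0.80294.
kT = 0.201 eV / 0.80294 = 0.250 eV.

0.250 eV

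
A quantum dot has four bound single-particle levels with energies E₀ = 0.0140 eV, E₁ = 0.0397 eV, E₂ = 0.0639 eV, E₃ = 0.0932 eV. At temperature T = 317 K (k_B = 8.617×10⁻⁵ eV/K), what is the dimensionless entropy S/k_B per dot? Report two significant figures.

0.98

k_BT = 8.617×10⁻⁵ × 317 K = 0.02732 eV.
Eᵢ/kT = 0.5124, 1.453, 2.339, 3.411.
Z = Σ e^(−Eᵢ/kT) = e^(−0.5124) + e^(−1.453) + e^(−2.339) + e^(−3.411) = 0.5991 + 0.2339 + 0.09642 + 0.03301 = 0.9624.
⟨E⟩ = Σ EᵢPᵢ = 0.02796 eV.
S/k_B = ln Z + ⟨E⟩/kT = ln(0.9624) + 0.02796/0.02732 = -0.03833 + 1.023 = 0.98.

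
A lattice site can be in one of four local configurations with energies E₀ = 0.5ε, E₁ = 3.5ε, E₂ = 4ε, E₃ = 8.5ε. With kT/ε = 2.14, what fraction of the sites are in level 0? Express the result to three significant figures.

Eᵢ/kT = 0.23364, 1.6355, 1.8692, 3.9720.
Z = Σ e^(−Eᵢ/kT) = e^(−0.23364) + e^(−1.6355) + e^(−1.8692) + e^(−3.9720) = 0.79165 + 0.19485 + 0.15425 + 0.018836 = 1.1596.
P₀ = e^(−E₀/kT) / Z = 0.79165/1.1596 = 0.683.

0.683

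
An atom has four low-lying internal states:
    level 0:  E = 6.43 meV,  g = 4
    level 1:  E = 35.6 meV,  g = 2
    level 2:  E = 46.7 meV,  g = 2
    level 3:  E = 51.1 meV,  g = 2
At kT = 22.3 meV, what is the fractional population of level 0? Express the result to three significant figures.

Eᵢ/kT = 0.28834, 1.5964, 2.0942, 2.2915.
Z = Σ gᵢe^(−Eᵢ/kT) = 4·e^(−0.28834) + 2·e^(−1.5964) + 2·e^(−2.0942) + 2·e^(−2.2915) = 2.9980 + 0.40525 + 0.24634 + 0.20223 = 3.8518.
P₀ = g₀ e^(−E₀/kT) / Z = 2.9980/3.8518 = 0.778.

0.778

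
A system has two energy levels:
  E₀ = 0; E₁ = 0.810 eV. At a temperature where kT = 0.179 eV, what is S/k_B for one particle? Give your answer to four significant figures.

Eᵢ/kT = 0, 4.52514.
Z = Σ e^(−Eᵢ/kT) = e^(−0) + e^(−4.52514) = 1.00000 + 0.0108332 = 1.01083.
⟨E⟩ = Σ EᵢPᵢ = 0.00868088 eV.
S/k_B = ln Z + ⟨E⟩/kT = ln(1.01083) + 0.00868088/0.179 = 0.0107718 + 0.0484965 = 0.05927.

0.05927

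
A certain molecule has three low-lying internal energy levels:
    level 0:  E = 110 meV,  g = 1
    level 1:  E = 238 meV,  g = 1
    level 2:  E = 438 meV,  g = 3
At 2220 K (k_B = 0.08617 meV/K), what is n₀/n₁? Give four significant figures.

1.953

k_BT = 0.08617 × 2220 K = 191.297 meV.
n₀/n₁ = (g₀/g₁) exp[−(E₀−E₁)/kT] = (1/1) × exp(−(-128 meV)/(191.297 meV)) = (1/1) × exp(0.669117) = 1.953.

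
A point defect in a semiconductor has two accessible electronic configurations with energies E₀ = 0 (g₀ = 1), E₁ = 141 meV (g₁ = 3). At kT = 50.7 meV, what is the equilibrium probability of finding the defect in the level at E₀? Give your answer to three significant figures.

0.843

Eᵢ/kT = 0, 2.7811.
Z = Σ gᵢe^(−Eᵢ/kT) = 1·e^(−0) + 3·e^(−2.7811) = 1.0000 + 0.18591 = 1.1859.
P₀ = g₀ e^(−E₀/kT) / Z = 1.0000/1.1859 = 0.843.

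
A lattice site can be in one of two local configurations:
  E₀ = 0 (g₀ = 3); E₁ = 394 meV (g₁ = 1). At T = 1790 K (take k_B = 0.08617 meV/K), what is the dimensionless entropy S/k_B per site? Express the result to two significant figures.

k_BT = 0.08617 × 1790 K = 154.2 meV.
Eᵢ/kT = 0, 2.555.
Z = Σ gᵢe^(−Eᵢ/kT) = 3·e^(−0) + 1·e^(−2.555) = 3.000 + 0.07769 = 3.078.
⟨E⟩ = Σ EᵢPᵢ = 9.945 meV.
S/k_B = ln Z + ⟨E⟩/kT = ln(3.078) + 9.945/154.2 = 1.124 + 0.06449 = 1.2.

1.2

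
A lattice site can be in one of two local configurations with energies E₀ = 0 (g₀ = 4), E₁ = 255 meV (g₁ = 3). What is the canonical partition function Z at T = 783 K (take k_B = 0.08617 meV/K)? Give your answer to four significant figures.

k_BT = 0.08617 × 783 K = 67.4711 meV.
Eᵢ/kT = 0, 3.77940.
Z = Σ gᵢe^(−Eᵢ/kT) = 4·e^(−0) + 3·e^(−3.77940) = 4.00000 + 0.0685092 = 4.06851.

Z = 4.069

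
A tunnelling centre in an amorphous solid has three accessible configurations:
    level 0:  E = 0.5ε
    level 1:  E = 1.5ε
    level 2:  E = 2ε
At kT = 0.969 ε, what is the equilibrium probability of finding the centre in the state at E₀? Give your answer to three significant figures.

0.637

Eᵢ/kT = 0.51600, 1.5480, 2.0640.
Z = Σ e^(−Eᵢ/kT) = e^(−0.51600) + e^(−1.5480) + e^(−2.0640) = 0.59690 + 0.21267 + 0.12695 = 0.93652.
P₀ = e^(−E₀/kT) / Z = 0.59690/0.93652 = 0.637.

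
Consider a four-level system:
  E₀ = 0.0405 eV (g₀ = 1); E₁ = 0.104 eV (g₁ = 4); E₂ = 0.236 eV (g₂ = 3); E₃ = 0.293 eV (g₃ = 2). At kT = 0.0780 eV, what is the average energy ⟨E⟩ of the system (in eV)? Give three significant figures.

0.0987 eV

Eᵢ/kT = 0.51923, 1.3333, 3.0256, 3.7564.
Z = Σ gᵢe^(−Eᵢ/kT) = 1·e^(−0.51923) + 4·e^(−1.3333) + 3·e^(−3.0256) + 2·e^(−3.7564) = 0.59498 + 1.0544 + 0.14559 + 0.046735 = 1.8417.
⟨E⟩ = Σ Eᵢ gᵢe^(−Eᵢ/kT) / Z = (0.0405·0.59498 + 0.104·1.0544 + 0.236·0.14559 + 0.293·0.046735) / 1.8417 = 0.0987 eV.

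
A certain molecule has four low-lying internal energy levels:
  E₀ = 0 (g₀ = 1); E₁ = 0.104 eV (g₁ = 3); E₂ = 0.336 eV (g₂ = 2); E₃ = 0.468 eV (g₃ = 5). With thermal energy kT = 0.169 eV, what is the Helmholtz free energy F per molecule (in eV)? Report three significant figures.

Eᵢ/kT = 0, 0.61538, 1.9882, 2.7692.
Z = Σ gᵢe^(−Eᵢ/kT) = 1·e^(−0) + 3·e^(−0.61538) + 2·e^(−1.9882) + 5·e^(−2.7692) = 1.0000 + 1.6213 + 0.27388 + 0.31356 = 3.2087.
F = −kT ln Z = −0.169 × ln(3.2087) = −0.169 × 1.1659 = -0.197 eV.

-0.197 eV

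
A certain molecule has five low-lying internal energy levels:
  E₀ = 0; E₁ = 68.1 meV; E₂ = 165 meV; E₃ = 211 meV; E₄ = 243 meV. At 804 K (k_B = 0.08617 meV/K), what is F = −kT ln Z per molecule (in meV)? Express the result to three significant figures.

k_BT = 0.08617 × 804 K = 69.281 meV.
Eᵢ/kT = 0, 0.98295, 2.3816, 3.0456, 3.5075.
Z = Σ e^(−Eᵢ/kT) = e^(−0) + e^(−0.98295) + e^(−2.3816) + e^(−3.0456) + e^(−3.5075) = 1.0000 + 0.37421 + 0.092403 + 0.047568 + 0.029972 = 1.5442.
F = −kT ln Z = −69.281 × ln(1.5442) = −69.281 × 0.43451 = -30.1 meV.

-30.1 meV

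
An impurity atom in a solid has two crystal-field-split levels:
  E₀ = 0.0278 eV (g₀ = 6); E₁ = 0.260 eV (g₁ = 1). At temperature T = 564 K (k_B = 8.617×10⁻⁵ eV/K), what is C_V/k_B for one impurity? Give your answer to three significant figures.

0.0319

k_BT = 8.617×10⁻⁵ × 564 K = 0.048600 eV.
Eᵢ/kT = 0.57202, 5.3498.
Z = Σ gᵢe^(−Eᵢ/kT) = 6·e^(−0.57202) + 1·e^(−5.3498) = 3.3863 + 0.0047491 = 3.3910.
⟨E⟩ = 0.028126 eV, ⟨E²⟩ = 0.00086644 eV².
C_V/k_B = (⟨E²⟩ − ⟨E⟩²)/(kT)² = (0.00086644 − 0.00079107)/0.0023620 = 0.0319.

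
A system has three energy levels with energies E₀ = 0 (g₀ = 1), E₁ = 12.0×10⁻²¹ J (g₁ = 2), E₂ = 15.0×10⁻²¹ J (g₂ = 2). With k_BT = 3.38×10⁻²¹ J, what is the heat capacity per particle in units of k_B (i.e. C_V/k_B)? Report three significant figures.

Eᵢ/kT = 0, 3.5503, 4.4379.
Z = Σ gᵢe^(−Eᵢ/kT) = 1·e^(−0) + 2·e^(−3.5503) + 2·e^(−4.4379) = 1.0000 + 0.057432 + 0.023641 = 1.0811.
⟨E⟩ = 0.96550, ⟨E²⟩ = 12.570.
C_V/k_B = (⟨E²⟩ − ⟨E⟩²)/(kT)² = (12.570 − 0.93219)/11.424 = 1.02.

1.02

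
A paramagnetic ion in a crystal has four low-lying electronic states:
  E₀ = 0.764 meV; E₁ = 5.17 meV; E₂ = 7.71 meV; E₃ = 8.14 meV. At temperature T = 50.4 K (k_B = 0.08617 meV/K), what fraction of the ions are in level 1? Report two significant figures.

0.21

k_BT = 0.08617 × 50.4 K = 4.343 meV.
Eᵢ/kT = 0.1759, 1.190, 1.775, 1.874.
Z = Σ e^(−Eᵢ/kT) = e^(−0.1759) + e^(−1.190) + e^(−1.775) + e^(−1.874) = 0.8387 + 0.3042 + 0.1695 + 0.1535 = 1.466.
P₁ = e^(−E₁/kT) / Z = 0.3042/1.466 = 0.21.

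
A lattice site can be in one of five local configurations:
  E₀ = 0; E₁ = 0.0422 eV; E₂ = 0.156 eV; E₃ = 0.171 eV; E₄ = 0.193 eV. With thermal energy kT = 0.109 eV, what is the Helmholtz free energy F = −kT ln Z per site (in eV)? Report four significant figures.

Eᵢ/kT = 0, 0.387156, 1.43119, 1.56881, 1.77064.
Z = Σ e^(−Eᵢ/kT) = e^(−0) + e^(−0.387156) + e^(−1.43119) + e^(−1.56881) + e^(−1.77064) = 1.00000 + 0.678985 + 0.239024 + 0.208293 + 0.170224 = 2.29653.
F = −kT ln Z = −0.109 × ln(2.29653) = −0.109 × 0.831399 = -0.09062 eV.

-0.09062 eV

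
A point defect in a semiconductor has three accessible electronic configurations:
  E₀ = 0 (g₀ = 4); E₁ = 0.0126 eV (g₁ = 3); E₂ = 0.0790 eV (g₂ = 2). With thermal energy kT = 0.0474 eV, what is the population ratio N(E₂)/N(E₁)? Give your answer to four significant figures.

0.1643

n₂/n₁ = (g₂/g₁) exp[−(E₂−E₁)/kT] = (2/3) × exp(−(0.0664 eV)/(0.0474 eV)) = (2/3) × exp(-1.40084) = 0.1643.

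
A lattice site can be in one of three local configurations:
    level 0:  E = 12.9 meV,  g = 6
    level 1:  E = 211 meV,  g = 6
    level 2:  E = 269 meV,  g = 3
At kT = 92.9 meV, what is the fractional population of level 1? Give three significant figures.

0.103

Eᵢ/kT = 0.13886, 2.2713, 2.8956.
Z = Σ gᵢe^(−Eᵢ/kT) = 6·e^(−0.13886) + 6·e^(−2.2713) + 3·e^(−2.8956) = 5.2221 + 0.61907 + 0.16580 = 6.0070.
P₁ = g₁ e^(−E₁/kT) / Z = 0.61907/6.0070 = 0.103.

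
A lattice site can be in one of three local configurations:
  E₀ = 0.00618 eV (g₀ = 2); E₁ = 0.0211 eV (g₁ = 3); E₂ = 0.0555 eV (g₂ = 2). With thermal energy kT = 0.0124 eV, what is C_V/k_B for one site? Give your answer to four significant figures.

Eᵢ/kT = 0.498387, 1.70161, 4.47581.
Z = Σ gᵢe^(−Eᵢ/kT) = 2·e^(−0.498387) + 3·e^(−1.70161) + 2·e^(−4.47581) = 1.21502 + 0.547169 + 0.0227620 = 1.78495.
⟨E⟩ = 0.0113826 eV, ⟨E²⟩ = 0.000201755 eV².
C_V/k_B = (⟨E²⟩ − ⟨E⟩²)/(kT)² = (0.000201755 − 0.000129564)/0.000153760 = 0.4695.

0.4695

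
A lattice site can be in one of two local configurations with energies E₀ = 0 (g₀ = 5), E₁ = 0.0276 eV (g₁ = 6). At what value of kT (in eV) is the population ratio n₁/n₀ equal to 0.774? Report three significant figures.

n₁/n₀ = (g₁/g₀) exp[−(E₁−E₀)/kT] = 0.774.
⇒ (E₁−E₀)/kT = ln((6/5)/0.774) = ln(1.5504) = 0.43851.
kT = 0.0276 eV / 0.43851 = 0.0629 eV.

0.0629 eV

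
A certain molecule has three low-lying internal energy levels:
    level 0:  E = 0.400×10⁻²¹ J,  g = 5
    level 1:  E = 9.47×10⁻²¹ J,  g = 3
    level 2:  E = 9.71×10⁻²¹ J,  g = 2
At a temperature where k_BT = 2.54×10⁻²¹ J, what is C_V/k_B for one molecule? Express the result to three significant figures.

0.334

Eᵢ/kT = 0.15748, 3.7283, 3.8228.
Z = Σ gᵢe^(−Eᵢ/kT) = 5·e^(−0.15748) + 3·e^(−3.7283) + 2·e^(−3.8228) = 4.2715 + 0.072101 + 0.043733 = 4.3873.
⟨E⟩ = 0.64186, ⟨E²⟩ = 2.5694.
C_V/k_B = (⟨E²⟩ − ⟨E⟩²)/(kT)² = (2.5694 − 0.41198)/6.4516 = 0.334.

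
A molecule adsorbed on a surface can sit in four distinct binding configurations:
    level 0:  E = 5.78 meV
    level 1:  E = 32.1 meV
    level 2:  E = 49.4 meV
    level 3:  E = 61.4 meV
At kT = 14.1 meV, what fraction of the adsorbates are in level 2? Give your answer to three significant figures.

0.0372

Eᵢ/kT = 0.40993, 2.2766, 3.5035, 4.3546.
Z = Σ e^(−Eᵢ/kT) = e^(−0.40993) + e^(−2.2766) + e^(−3.5035) + e^(−4.3546) = 0.66370 + 0.10263 + 0.030092 + 0.012848 = 0.80927.
P₂ = e^(−E₂/kT) / Z = 0.030092/0.80927 = 0.0372.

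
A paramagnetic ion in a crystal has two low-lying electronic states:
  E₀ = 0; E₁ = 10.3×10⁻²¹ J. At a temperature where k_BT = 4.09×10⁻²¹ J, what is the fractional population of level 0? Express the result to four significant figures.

Eᵢ/kT = 0, 2.51834.
Z = Σ e^(−Eᵢ/kT) = e^(−0) + e^(−2.51834) = 1.00000 + 0.0805933 = 1.08059.
P₀ = e^(−E₀/kT) / Z = 1.00000/1.08059 = 0.9254.

0.9254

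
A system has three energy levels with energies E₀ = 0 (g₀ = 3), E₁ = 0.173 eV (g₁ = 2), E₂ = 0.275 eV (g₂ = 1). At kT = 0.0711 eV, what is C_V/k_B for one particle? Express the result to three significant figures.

0.398

Eᵢ/kT = 0, 2.4332, 3.8678.
Z = Σ gᵢe^(−Eᵢ/kT) = 3·e^(−0) + 2·e^(−2.4332) + 1·e^(−3.8678) = 3.0000 + 0.17551 + 0.020904 = 3.1964.
⟨E⟩ = 0.011298 eV, ⟨E²⟩ = 0.0021379 eV².
C_V/k_B = (⟨E²⟩ − ⟨E⟩²)/(kT)² = (0.0021379 − 0.00012764)/0.0050552 = 0.398.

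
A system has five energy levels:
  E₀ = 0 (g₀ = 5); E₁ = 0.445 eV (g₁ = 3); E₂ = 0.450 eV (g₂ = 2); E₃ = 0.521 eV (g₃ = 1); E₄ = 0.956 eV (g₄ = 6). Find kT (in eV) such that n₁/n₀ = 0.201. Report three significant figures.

0.407 eV

n₁/n₀ = (g₁/g₀) exp[−(E₁−E₀)/kT] = 0.201.
⇒ (E₁−E₀)/kT = ln((3/5)/0.201) = ln(2.9851) = 1.0936.
kT = 0.445 eV / 1.0936 = 0.407 eV.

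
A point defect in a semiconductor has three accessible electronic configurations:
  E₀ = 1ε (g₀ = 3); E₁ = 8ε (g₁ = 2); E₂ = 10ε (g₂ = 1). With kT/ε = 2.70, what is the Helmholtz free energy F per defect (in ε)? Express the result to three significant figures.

-2.13 ε

Eᵢ/kT = 0.37037, 2.9630, 3.7037.
Z = Σ gᵢe^(−Eᵢ/kT) = 3·e^(−0.37037) + 2·e^(−2.9630) + 1·e^(−3.7037) = 2.0714 + 0.10333 + 0.024632 = 2.1994.
F = −kT ln Z = −2.70 × ln(2.1994) = −2.70 × 0.78818 = -2.13 ε.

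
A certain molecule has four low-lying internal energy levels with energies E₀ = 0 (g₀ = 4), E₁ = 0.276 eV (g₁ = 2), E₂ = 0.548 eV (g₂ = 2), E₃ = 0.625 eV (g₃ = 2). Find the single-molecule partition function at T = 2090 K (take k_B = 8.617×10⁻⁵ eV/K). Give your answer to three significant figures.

k_BT = 8.617×10⁻⁵ × 2090 K = 0.18010 eV.
Eᵢ/kT = 0, 1.5325, 3.0428, 3.4703.
Z = Σ gᵢe^(−Eᵢ/kT) = 4·e^(−0) + 2·e^(−1.5325) + 2·e^(−3.0428) + 2·e^(−3.4703) = 4.0000 + 0.43199 + 0.095402 + 0.062215 = 4.5896.

Z = 4.59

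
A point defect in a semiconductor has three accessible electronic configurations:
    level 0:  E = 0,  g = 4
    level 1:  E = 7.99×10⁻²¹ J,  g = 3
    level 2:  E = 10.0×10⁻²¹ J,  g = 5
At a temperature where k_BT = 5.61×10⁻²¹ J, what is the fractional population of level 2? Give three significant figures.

0.151

Eᵢ/kT = 0, 1.4242, 1.7825.
Z = Σ gᵢe^(−Eᵢ/kT) = 4·e^(−0) + 3·e^(−1.4242) + 5·e^(−1.7825) = 4.0000 + 0.72210 + 0.84109 = 5.5632.
P₂ = g₂ e^(−E₂/kT) / Z = 0.84109/5.5632 = 0.151.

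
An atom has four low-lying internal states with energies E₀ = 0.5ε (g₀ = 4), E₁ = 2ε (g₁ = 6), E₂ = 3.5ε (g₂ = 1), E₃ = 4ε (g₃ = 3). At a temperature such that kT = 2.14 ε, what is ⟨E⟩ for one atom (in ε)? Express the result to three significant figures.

Eᵢ/kT = 0.23364, 0.93458, 1.6355, 1.8692.
Z = Σ gᵢe^(−Eᵢ/kT) = 4·e^(−0.23364) + 6·e^(−0.93458) + 1·e^(−1.6355) + 3·e^(−1.8692) = 3.1666 + 2.3565 + 0.19485 + 0.46274 = 6.1807.
⟨E⟩ = Σ Eᵢ gᵢe^(−Eᵢ/kT) / Z = (0.5·3.1666 + 2·2.3565 + 3.5·0.19485 + 4·0.46274) / 6.1807 = 1.43 ε.

1.43 ε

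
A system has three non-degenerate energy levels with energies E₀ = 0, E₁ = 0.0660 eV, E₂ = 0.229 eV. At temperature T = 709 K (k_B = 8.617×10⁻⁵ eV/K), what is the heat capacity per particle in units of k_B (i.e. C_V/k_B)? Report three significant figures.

0.422

k_BT = 8.617×10⁻⁵ × 709 K = 0.061095 eV.
Eᵢ/kT = 0, 1.0803, 3.7483.
Z = Σ e^(−Eᵢ/kT) = e^(−0) + e^(−1.0803) + e^(−3.7483) = 1.0000 + 0.33949 + 0.023558 = 1.3630.
⟨E⟩ = 0.020397 eV, ⟨E²⟩ = 0.0019914 eV².
C_V/k_B = (⟨E²⟩ − ⟨E⟩²)/(kT)² = (0.0019914 − 0.00041604)/0.0037326 = 0.422.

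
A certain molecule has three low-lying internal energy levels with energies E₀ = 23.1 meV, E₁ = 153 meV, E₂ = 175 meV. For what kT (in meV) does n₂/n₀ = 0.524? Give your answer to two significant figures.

240 meV

n₂/n₀ = exp[−(E₂−E₀)/kT] = 0.524.
⇒ (E₂−E₀)/kT = ln(1/0.524) = ln(1.908) = 0.6461.
kT = 151.9 meV / 0.6461 = 240 meV.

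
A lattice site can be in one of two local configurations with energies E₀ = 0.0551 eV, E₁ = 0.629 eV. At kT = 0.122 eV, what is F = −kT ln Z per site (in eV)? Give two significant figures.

0.054 eV

Eᵢ/kT = 0.4516, 5.156.
Z = Σ e^(−Eᵢ/kT) = e^(−0.4516) + e^(−5.156) = 0.6366 + 0.005765 = 0.6424.
F = −kT ln Z = −0.122 × ln(0.6424) = −0.122 × -0.4425 = 0.054 eV.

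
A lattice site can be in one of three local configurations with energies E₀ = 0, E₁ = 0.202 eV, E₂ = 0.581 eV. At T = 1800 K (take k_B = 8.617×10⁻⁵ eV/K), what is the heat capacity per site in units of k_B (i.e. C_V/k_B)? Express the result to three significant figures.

0.495

k_BT = 8.617×10⁻⁵ × 1800 K = 0.15511 eV.
Eᵢ/kT = 0, 1.3023, 3.7457.
Z = Σ e^(−Eᵢ/kT) = e^(−0) + e^(−1.3023) + e^(−3.7457) = 1.0000 + 0.27191 + 0.023619 = 1.2955.
⟨E⟩ = 0.052990 eV, ⟨E²⟩ = 0.014719 eV².
C_V/k_B = (⟨E²⟩ − ⟨E⟩²)/(kT)² = (0.014719 − 0.0028079)/0.024059 = 0.495.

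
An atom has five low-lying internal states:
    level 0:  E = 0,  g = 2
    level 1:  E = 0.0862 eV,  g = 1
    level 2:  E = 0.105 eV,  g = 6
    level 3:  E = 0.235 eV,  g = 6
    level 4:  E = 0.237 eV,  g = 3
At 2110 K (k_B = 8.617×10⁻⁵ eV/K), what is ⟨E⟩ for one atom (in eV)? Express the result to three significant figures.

k_BT = 8.617×10⁻⁵ × 2110 K = 0.18182 eV.
Eᵢ/kT = 0, 0.47410, 0.57749, 1.2925, 1.3035.
Z = Σ gᵢe^(−Eᵢ/kT) = 2·e^(−0) + 1·e^(−0.47410) + 6·e^(−0.57749) + 6·e^(−1.2925) + 3·e^(−1.3035) = 2.0000 + 0.62245 + 3.3678 + 1.6475 + 0.81474 = 8.4525.
⟨E⟩ = Σ Eᵢ gᵢe^(−Eᵢ/kT) / Z = (0·2.0000 + 0.0862·0.62245 + 0.105·3.3678 + 0.235·1.6475 + 0.237·0.81474) / 8.4525 = 0.117 eV.

0.117 eV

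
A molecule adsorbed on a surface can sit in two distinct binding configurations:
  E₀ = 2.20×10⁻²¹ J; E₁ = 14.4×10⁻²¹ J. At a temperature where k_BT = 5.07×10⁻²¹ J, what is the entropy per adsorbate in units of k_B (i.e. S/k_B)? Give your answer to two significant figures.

Eᵢ/kT = 0.4339, 2.840.
Z = Σ e^(−Eᵢ/kT) = e^(−0.4339) + e^(−2.840) = 0.6480 + 0.05843 = 0.7064.
⟨E⟩ = Σ EᵢPᵢ = 3.209 ×10⁻²¹ J.
S/k_B = ln Z + ⟨E⟩/kT = ln(0.7064) + 3.209/5.07 = -0.3476 + 0.6329 = 0.29.

0.29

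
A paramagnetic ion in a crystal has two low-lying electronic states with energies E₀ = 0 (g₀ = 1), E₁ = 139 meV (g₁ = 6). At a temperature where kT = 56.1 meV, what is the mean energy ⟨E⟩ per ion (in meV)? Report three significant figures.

Eᵢ/kT = 0, 2.4777.
Z = Σ gᵢe^(−Eᵢ/kT) = 1·e^(−0) + 6·e^(−2.4777) = 1.0000 + 0.50362 = 1.5036.
⟨E⟩ = Σ Eᵢ gᵢe^(−Eᵢ/kT) / Z = (0·1.0000 + 139·0.50362) / 1.5036 = 46.6 meV.

46.6 meV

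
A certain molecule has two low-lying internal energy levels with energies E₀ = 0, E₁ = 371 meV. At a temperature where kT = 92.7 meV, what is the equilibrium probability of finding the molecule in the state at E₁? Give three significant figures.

0.0179

Eᵢ/kT = 0, 4.0022.
Z = Σ e^(−Eᵢ/kT) = e^(−0) + e^(−4.0022) = 1.0000 + 0.018275 = 1.0183.
P₁ = e^(−E₁/kT) / Z = 0.018275/1.0183 = 0.0179.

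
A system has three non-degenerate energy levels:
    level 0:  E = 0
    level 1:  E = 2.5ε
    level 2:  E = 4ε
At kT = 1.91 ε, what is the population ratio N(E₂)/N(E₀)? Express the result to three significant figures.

n₂/n₀ = exp[−(E₂−E₀)/kT] = exp(−(4ε)/(1.91ε)) = exp(-2.0942) = 0.123.

0.123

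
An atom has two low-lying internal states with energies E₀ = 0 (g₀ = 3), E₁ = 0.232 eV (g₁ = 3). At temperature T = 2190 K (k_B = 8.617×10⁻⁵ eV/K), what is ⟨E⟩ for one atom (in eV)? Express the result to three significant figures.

k_BT = 8.617×10⁻⁵ × 2190 K = 0.18871 eV.
Eᵢ/kT = 0, 1.2294.
Z = Σ gᵢe^(−Eᵢ/kT) = 3·e^(−0) + 3·e^(−1.2294) = 3.0000 + 0.87740 = 3.8774.
⟨E⟩ = Σ Eᵢ gᵢe^(−Eᵢ/kT) / Z = (0·3.0000 + 0.232·0.87740) / 3.8774 = 0.0525 eV.

0.0525 eV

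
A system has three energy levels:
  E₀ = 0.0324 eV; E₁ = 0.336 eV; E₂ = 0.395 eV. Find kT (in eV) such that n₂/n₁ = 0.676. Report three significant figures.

n₂/n₁ = exp[−(E₂−E₁)/kT] = 0.676.
⇒ (E₂−E₁)/kT = ln(1/0.676) = ln(1.4793) = 0.39157.
kT = 0.059 eV / 0.39157 = 0.151 eV.

0.151 eV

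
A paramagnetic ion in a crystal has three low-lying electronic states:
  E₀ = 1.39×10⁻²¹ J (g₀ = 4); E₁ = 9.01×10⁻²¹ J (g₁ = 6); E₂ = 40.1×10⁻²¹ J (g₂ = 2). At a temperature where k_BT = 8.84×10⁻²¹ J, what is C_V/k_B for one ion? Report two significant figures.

Eᵢ/kT = 0.1572, 1.019, 4.536.
Z = Σ gᵢe^(−Eᵢ/kT) = 4·e^(−0.1572) + 6·e^(−1.019) + 2·e^(−4.536) = 3.418 + 2.166 + 0.02143 = 5.605.
⟨E⟩ = 4.483, ⟨E²⟩ = 38.70.
C_V/k_B = (⟨E²⟩ − ⟨E⟩²)/(kT)² = (38.70 − 20.10)/78.15 = 0.24.

0.24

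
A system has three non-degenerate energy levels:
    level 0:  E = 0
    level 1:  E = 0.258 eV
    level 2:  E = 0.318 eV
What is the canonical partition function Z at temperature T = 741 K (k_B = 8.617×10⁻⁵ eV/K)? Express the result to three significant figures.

k_BT = 8.617×10⁻⁵ × 741 K = 0.063852 eV.
Eᵢ/kT = 0, 4.0406, 4.9803.
Z = Σ e^(−Eᵢ/kT) = e^(−0) + e^(−4.0406) + e^(−4.9803) = 1.0000 + 0.017587 + 0.0068720 = 1.0245.

Z = 1.02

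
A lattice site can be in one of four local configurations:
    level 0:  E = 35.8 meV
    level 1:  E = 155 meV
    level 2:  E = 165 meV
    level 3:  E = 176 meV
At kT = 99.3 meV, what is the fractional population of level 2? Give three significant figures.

0.150

Eᵢ/kT = 0.36052, 1.5609, 1.6616, 1.7724.
Z = Σ e^(−Eᵢ/kT) = e^(−0.36052) + e^(−1.5609) + e^(−1.6616) + e^(−1.7724) = 0.69731 + 0.20995 + 0.18984 + 0.16992 = 1.2670.
P₂ = e^(−E₂/kT) / Z = 0.18984/1.2670 = 0.150.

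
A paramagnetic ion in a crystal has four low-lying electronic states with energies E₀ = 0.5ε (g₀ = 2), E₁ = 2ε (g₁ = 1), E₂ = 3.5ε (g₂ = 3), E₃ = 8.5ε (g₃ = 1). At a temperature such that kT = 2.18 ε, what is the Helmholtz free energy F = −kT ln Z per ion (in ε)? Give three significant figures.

-2.09 ε

Eᵢ/kT = 0.22936, 0.91743, 1.6055, 3.8991.
Z = Σ gᵢe^(−Eᵢ/kT) = 2·e^(−0.22936) + 1·e^(−0.91743) + 3·e^(−1.6055) + 1·e^(−3.8991) = 1.5901 + 0.39954 + 0.60237 + 0.020260 = 2.6123.
F = −kT ln Z = −2.18 × ln(2.6123) = −2.18 × 0.96023 = -2.09 ε.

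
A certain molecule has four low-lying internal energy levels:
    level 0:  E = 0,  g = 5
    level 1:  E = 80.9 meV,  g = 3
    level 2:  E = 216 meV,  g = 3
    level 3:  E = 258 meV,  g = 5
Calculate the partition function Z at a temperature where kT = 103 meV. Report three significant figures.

Z = 7.14

Eᵢ/kT = 0, 0.78544, 2.0971, 2.5049.
Z = Σ gᵢe^(−Eᵢ/kT) = 5·e^(−0) + 3·e^(−0.78544) + 3·e^(−2.0971) + 5·e^(−2.5049) = 5.0000 + 1.3678 + 0.36844 + 0.40842 = 7.1447.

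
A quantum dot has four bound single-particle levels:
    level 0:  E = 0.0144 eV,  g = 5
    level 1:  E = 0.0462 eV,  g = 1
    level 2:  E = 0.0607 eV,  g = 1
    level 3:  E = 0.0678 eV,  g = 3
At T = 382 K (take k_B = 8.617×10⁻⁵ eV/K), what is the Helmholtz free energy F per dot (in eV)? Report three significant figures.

-0.0458 eV

k_BT = 8.617×10⁻⁵ × 382 K = 0.032917 eV.
Eᵢ/kT = 0.43746, 1.4035, 1.8440, 2.0597.
Z = Σ gᵢe^(−Eᵢ/kT) = 5·e^(−0.43746) + 1·e^(−1.4035) + 1·e^(−1.8440) + 3·e^(−2.0597) = 3.2284 + 0.24574 + 0.15818 + 0.38248 = 4.0148.
F = −kT ln Z = −0.032917 × ln(4.0148) = −0.032917 × 1.3900 = -0.0458 eV.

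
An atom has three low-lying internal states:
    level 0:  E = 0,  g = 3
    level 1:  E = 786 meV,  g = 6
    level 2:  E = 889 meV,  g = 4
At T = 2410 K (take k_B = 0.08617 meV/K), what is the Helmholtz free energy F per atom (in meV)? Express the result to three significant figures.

-241 meV

k_BT = 0.08617 × 2410 K = 207.67 meV.
Eᵢ/kT = 0, 3.7849, 4.2808.
Z = Σ gᵢe^(−Eᵢ/kT) = 3·e^(−0) + 6·e^(−3.7849) + 4·e^(−4.2808) = 3.0000 + 0.13627 + 0.055326 = 3.1916.
F = −kT ln Z = −207.67 × ln(3.1916) = −207.67 × 1.1605 = -241 meV.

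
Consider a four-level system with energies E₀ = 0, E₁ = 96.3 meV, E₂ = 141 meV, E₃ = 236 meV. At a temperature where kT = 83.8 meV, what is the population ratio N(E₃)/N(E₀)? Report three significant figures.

n₃/n₀ = exp[−(E₃−E₀)/kT] = exp(−(236 meV)/(83.8 meV)) = exp(-2.8162) = 0.0598.

0.0598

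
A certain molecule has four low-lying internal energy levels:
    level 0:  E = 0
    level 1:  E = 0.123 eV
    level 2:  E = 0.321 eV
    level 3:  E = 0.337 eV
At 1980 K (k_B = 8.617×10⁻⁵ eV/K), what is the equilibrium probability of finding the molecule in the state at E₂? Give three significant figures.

k_BT = 8.617×10⁻⁵ × 1980 K = 0.17062 eV.
Eᵢ/kT = 0, 0.72090, 1.8814, 1.9751.
Z = Σ e^(−Eᵢ/kT) = e^(−0) + e^(−0.72090) + e^(−1.8814) + e^(−1.9751) = 1.0000 + 0.48631 + 0.15238 + 0.13875 = 1.7774.
P₂ = e^(−E₂/kT) / Z = 0.15238/1.7774 = 0.0857.

0.0857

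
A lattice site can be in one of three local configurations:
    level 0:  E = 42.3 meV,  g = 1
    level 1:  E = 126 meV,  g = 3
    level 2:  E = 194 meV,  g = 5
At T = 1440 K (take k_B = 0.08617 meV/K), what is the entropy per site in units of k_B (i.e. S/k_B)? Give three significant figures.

k_BT = 0.08617 × 1440 K = 124.08 meV.
Eᵢ/kT = 0.34091, 1.0155, 1.5635.
Z = Σ gᵢe^(−Eᵢ/kT) = 1·e^(−0.34091) + 3·e^(−1.0155) + 5·e^(−1.5635) = 0.71112 + 1.0867 + 1.0470 = 2.8448.
⟨E⟩ = Σ EᵢPᵢ = 130.10 meV.
S/k_B = ln Z + ⟨E⟩/kT = ln(2.8448) + 130.10/124.08 = 1.0455 + 1.0485 = 2.09.

2.09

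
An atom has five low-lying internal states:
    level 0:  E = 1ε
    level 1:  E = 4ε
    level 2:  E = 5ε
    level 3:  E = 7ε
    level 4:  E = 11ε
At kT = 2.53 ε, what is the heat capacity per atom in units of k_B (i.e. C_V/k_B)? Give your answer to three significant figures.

0.721

Eᵢ/kT = 0.39526, 1.5810, 1.9763, 2.7668, 4.3478.
Z = Σ e^(−Eᵢ/kT) = e^(−0.39526) + e^(−1.5810) + e^(−1.9763) + e^(−2.7668) + e^(−4.3478) = 0.67350 + 0.20577 + 0.13858 + 0.062863 + 0.012935 = 1.0936.
⟨E⟩ = 2.5346 ε, ⟨E²⟩ = 11.042 ε².
C_V/k_B = (⟨E²⟩ − ⟨E⟩²)/(kT)² = (11.042 − 6.4242)/6.4009 = 0.721.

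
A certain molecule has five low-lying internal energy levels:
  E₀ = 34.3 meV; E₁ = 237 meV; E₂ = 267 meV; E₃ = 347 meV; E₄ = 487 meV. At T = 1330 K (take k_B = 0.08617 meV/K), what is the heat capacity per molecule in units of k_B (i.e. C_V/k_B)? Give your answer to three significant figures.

0.991

k_BT = 0.08617 × 1330 K = 114.61 meV.
Eᵢ/kT = 0.29928, 2.0679, 2.3296, 3.0277, 4.2492.
Z = Σ e^(−Eᵢ/kT) = e^(−0.29928) + e^(−2.0679) + e^(−2.3296) + e^(−3.0277) + e^(−4.2492) = 0.74135 + 0.12645 + 0.097335 + 0.048427 + 0.014276 = 1.0278.
⟨E⟩ = 102.30 meV, ⟨E²⟩ = 23478 meV².
C_V/k_B = (⟨E²⟩ − ⟨E⟩²)/(kT)² = (23478 − 10465)/13135 = 0.991.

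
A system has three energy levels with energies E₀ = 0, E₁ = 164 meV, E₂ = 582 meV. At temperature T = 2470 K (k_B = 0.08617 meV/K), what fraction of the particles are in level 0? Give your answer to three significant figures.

0.655

k_BT = 0.08617 × 2470 K = 212.84 meV.
Eᵢ/kT = 0, 0.77053, 2.7344.
Z = Σ e^(−Eᵢ/kT) = e^(−0) + e^(−0.77053) + e^(−2.7344) = 1.0000 + 0.46277 + 0.064933 = 1.5277.
P₀ = e^(−E₀/kT) / Z = 1.0000/1.5277 = 0.655.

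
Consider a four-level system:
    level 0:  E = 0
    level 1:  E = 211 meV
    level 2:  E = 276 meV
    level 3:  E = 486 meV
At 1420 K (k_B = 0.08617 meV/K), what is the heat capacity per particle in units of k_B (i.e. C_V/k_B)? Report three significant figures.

k_BT = 0.08617 × 1420 K = 122.36 meV.
Eᵢ/kT = 0, 1.7244, 2.2556, 3.9719.
Z = Σ e^(−Eᵢ/kT) = e^(−0) + e^(−1.7244) + e^(−2.2556) + e^(−3.9719) = 1.0000 + 0.17828 + 0.10481 + 0.018838 = 1.3019.
⟨E⟩ = 58.146 meV, ⟨E²⟩ = 15647 meV².
C_V/k_B = (⟨E²⟩ − ⟨E⟩²)/(kT)² = (15647 − 3381.0)/14972 = 0.819.

0.819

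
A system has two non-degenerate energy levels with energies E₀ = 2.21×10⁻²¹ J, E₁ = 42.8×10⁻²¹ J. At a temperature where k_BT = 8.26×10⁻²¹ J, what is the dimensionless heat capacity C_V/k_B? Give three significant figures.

Eᵢ/kT = 0.26755, 5.1816.
Z = Σ e^(−Eᵢ/kT) = e^(−0.26755) + e^(−5.1816) = 0.76525 + 0.0056190 = 0.77087.
⟨E⟩ = 2.5059, ⟨E²⟩ = 18.201.
C_V/k_B = (⟨E²⟩ − ⟨E⟩²)/(kT)² = (18.201 − 6.2795)/68.228 = 0.175.

0.175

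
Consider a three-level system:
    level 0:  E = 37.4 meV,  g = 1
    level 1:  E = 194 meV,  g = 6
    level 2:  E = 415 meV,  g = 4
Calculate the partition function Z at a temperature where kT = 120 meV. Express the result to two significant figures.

Eᵢ/kT = 0.3117, 1.617, 3.458.
Z = Σ gᵢe^(−Eᵢ/kT) = 1·e^(−0.3117) + 6·e^(−1.617) + 4·e^(−3.458) = 0.7322 + 1.191 + 0.1260 = 2.049.

Z = 2.0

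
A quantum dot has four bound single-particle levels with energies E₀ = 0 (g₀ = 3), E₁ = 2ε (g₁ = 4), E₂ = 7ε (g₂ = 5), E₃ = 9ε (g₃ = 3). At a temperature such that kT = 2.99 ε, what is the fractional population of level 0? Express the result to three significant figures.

Eᵢ/kT = 0, 0.66890, 2.3411, 3.0100.
Z = Σ gᵢe^(−Eᵢ/kT) = 3·e^(−0) + 4·e^(−0.66890) + 5·e^(−2.3411) + 3·e^(−3.0100) = 3.0000 + 2.0491 + 0.48111 + 0.14788 = 5.6781.
P₀ = g₀ e^(−E₀/kT) / Z = 3.0000/5.6781 = 0.528.

0.528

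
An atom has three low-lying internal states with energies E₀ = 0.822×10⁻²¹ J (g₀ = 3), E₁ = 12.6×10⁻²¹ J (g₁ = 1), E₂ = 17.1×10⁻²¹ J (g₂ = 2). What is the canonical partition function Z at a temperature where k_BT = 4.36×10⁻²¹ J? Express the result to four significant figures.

Eᵢ/kT = 0.188532, 2.88991, 3.92202.
Z = Σ gᵢe^(−Eᵢ/kT) = 3·e^(−0.188532) + 1·e^(−2.88991) + 2·e^(−3.92202) = 2.48452 + 0.0555812 + 0.0396021 = 2.57970.

Z = 2.580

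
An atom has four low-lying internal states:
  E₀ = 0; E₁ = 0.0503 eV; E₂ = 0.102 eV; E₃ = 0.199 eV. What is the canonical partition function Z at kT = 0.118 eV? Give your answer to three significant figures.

Eᵢ/kT = 0, 0.42627, 0.86441, 1.6864.
Z = Σ e^(−Eᵢ/kT) = e^(−0) + e^(−0.42627) + e^(−0.86441) + e^(−1.6864) = 1.0000 + 0.65294 + 0.42130 + 0.18518 = 2.2594.

Z = 2.26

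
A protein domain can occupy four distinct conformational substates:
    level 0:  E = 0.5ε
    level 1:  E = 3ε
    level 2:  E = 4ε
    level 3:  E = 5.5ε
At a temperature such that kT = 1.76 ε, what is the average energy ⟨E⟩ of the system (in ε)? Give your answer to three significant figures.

Eᵢ/kT = 0.28409, 1.7045, 2.2727, 3.1250.
Z = Σ e^(−Eᵢ/kT) = e^(−0.28409) + e^(−1.7045) + e^(−2.2727) + e^(−3.1250) = 0.75270 + 0.18186 + 0.10303 + 0.043937 = 1.0815.
⟨E⟩ = Σ Eᵢ e^(−Eᵢ/kT) / Z = (0.5·0.75270 + 3·0.18186 + 4·0.10303 + 5.5·0.043937) / 1.0815 = 1.46 ε.

1.46 ε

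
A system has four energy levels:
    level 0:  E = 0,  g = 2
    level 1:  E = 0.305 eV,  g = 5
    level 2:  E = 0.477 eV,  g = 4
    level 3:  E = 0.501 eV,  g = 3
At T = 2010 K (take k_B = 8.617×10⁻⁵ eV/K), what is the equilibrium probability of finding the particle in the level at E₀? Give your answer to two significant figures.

k_BT = 8.617×10⁻⁵ × 2010 K = 0.1732 eV.
Eᵢ/kT = 0, 1.761, 2.754, 2.893.
Z = Σ gᵢe^(−Eᵢ/kT) = 2·e^(−0) + 5·e^(−1.761) + 4·e^(−2.754) + 3·e^(−2.893) = 2.000 + 0.8594 + 0.2547 + 0.1662 = 3.280.
P₀ = g₀ e^(−E₀/kT) / Z = 2.000/3.280 = 0.61.

0.61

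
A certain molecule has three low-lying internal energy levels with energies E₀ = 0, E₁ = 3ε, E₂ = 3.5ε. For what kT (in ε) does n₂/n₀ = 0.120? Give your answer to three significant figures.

1.65 ε

n₂/n₀ = exp[−(E₂−E₀)/kT] = 0.120.
⇒ (E₂−E₀)/kT = ln(1/0.120) = ln(8.3333) = 2.1203.
kT = 3.5ε / 2.1203 = 1.65 ε.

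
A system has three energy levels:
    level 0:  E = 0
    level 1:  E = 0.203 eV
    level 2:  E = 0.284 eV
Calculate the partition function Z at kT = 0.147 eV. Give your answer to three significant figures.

Z = 1.40

Eᵢ/kT = 0, 1.3810, 1.9320.
Z = Σ e^(−Eᵢ/kT) = e^(−0) + e^(−1.3810) + e^(−1.9320) = 1.0000 + 0.25133 + 0.14486 = 1.3962.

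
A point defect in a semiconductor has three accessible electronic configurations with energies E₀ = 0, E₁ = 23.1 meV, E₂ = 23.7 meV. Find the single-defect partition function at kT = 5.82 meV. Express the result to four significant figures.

Eᵢ/kT = 0, 3.96907, 4.07216.
Z = Σ e^(−Eᵢ/kT) = e^(−0) + e^(−3.96907) + e^(−4.07216) = 1.00000 + 0.0188910 + 0.0170405 = 1.03593.

Z = 1.036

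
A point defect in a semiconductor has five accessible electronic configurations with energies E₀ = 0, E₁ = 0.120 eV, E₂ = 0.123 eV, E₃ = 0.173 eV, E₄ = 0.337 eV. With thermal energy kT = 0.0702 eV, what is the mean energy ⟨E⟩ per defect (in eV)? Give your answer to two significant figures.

Eᵢ/kT = 0, 1.709, 1.752, 2.464, 4.801.
Z = Σ e^(−Eᵢ/kT) = e^(−0) + e^(−1.709) + e^(−1.752) + e^(−2.464) + e^(−4.801) = 1.000 + 0.1810 + 0.1734 + 0.08509 + 0.008222 = 1.448.
⟨E⟩ = Σ Eᵢ e^(−Eᵢ/kT) / Z = (0·1.000 + 0.120·0.1810 + 0.123·0.1734 + 0.173·0.08509 + 0.337·0.008222) / 1.448 = 0.042 eV.

0.042 eV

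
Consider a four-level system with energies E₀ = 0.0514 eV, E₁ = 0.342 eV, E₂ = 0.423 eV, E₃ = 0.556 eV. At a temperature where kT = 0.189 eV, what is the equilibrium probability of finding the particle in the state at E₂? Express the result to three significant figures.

0.0983

Eᵢ/kT = 0.27196, 1.8095, 2.2381, 2.9418.
Z = Σ e^(−Eᵢ/kT) = e^(−0.27196) + e^(−1.8095) + e^(−2.2381) + e^(−2.9418) = 0.76188 + 0.16374 + 0.10666 + 0.052771 = 1.0851.
P₂ = e^(−E₂/kT) / Z = 0.10666/1.0851 = 0.0983.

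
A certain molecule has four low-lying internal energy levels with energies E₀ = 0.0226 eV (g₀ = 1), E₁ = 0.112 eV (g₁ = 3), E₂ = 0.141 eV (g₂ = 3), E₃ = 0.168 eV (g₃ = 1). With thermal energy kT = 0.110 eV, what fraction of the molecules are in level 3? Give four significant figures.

0.07366

Eᵢ/kT = 0.205455, 1.01818, 1.28182, 1.52727.
Z = Σ gᵢe^(−Eᵢ/kT) = 1·e^(−0.205455) + 3·e^(−1.01818) + 3·e^(−1.28182) + 1·e^(−1.52727) = 0.814277 + 1.08376 + 0.832595 + 0.217128 = 2.94776.
P₃ = g₃ e^(−E₃/kT) / Z = 0.217128/2.94776 = 0.07366.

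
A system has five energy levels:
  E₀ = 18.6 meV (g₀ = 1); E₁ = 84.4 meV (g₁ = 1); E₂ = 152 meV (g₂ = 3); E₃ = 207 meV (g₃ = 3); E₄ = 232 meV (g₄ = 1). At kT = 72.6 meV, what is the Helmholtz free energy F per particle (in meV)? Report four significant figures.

Eᵢ/kT = 0.256198, 1.16253, 2.09366, 2.85124, 3.19559.
Z = Σ gᵢe^(−Eᵢ/kT) = 1·e^(−0.256198) + 1·e^(−1.16253) + 3·e^(−2.09366) + 3·e^(−2.85124) + 1·e^(−3.19559) = 0.773989 + 0.312694 + 0.369706 + 0.173318 + 0.0409424 = 1.67065.
F = −kT ln Z = −72.6 × ln(1.67065) = −72.6 × 0.513213 = -37.26 meV.

-37.26 meV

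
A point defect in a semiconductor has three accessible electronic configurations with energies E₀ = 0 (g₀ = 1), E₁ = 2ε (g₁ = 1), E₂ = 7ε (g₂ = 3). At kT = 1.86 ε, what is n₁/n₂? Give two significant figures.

4.9

n₁/n₂ = (g₁/g₂) exp[−(E₁−E₂)/kT] = (1/3) × exp(−(-5ε)/(1.86ε)) = (1/3) × exp(2.688) = 4.9.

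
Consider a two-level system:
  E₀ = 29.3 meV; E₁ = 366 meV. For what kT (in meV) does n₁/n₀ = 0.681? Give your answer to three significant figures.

876 meV

n₁/n₀ = exp[−(E₁−E₀)/kT] = 0.681.
⇒ (E₁−E₀)/kT = ln(1/0.681) = ln(1.4684) = 0.38417.
kT = 336.7 meV / 0.38417 = 876 meV.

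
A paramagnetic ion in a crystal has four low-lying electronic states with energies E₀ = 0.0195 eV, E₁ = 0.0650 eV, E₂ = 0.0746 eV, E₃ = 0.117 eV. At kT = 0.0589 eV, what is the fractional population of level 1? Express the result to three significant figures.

0.226

Eᵢ/kT = 0.33107, 1.1036, 1.2666, 1.9864.
Z = Σ e^(−Eᵢ/kT) = e^(−0.33107) + e^(−1.1036) + e^(−1.2666) + e^(−1.9864) = 0.71815 + 0.33167 + 0.28179 + 0.13719 = 1.4688.
P₁ = e^(−E₁/kT) / Z = 0.33167/1.4688 = 0.226.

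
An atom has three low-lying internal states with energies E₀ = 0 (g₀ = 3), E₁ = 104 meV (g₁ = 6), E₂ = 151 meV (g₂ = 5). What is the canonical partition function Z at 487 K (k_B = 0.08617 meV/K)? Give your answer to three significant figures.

k_BT = 0.08617 × 487 K = 41.965 meV.
Eᵢ/kT = 0, 2.4783, 3.5982.
Z = Σ gᵢe^(−Eᵢ/kT) = 3·e^(−0) + 6·e^(−2.4783) + 5·e^(−3.5982) = 3.0000 + 0.50331 + 0.13686 = 3.6402.

Z = 3.64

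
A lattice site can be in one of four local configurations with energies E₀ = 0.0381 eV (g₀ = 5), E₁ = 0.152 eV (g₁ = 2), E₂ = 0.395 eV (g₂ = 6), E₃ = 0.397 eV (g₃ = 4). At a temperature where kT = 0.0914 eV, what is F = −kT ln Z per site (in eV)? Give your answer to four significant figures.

-0.1222 eV

Eᵢ/kT = 0.416849, 1.66302, 4.32166, 4.34354.
Z = Σ gᵢe^(−Eᵢ/kT) = 5·e^(−0.416849) + 2·e^(−1.66302) + 6·e^(−4.32166) + 4·e^(−4.34354) = 3.29560 + 0.379131 + 0.0796669 + 0.0519618 = 3.80636.
F = −kT ln Z = −0.0914 × ln(3.80636) = −0.0914 × 1.33667 = -0.1222 eV.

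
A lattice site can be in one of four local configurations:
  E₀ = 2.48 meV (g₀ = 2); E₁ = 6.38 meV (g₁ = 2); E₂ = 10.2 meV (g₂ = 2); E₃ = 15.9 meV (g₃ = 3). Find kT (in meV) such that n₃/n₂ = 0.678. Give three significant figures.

n₃/n₂ = (g₃/g₂) exp[−(E₃−E₂)/kT] = 0.678.
⇒ (E₃−E₂)/kT = ln((3/2)/0.678) = ln(2.2124) = 0.79408.
kT = 5.7 meV / 0.79408 = 7.18 meV.

7.18 meV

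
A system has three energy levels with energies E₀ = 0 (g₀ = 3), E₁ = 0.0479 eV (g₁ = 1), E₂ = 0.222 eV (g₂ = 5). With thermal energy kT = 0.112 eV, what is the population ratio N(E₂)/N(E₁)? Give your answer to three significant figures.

1.06

n₂/n₁ = (g₂/g₁) exp[−(E₂−E₁)/kT] = (5/1) × exp(−(0.1741 eV)/(0.112 eV)) = (5/1) × exp(-1.5545) = 1.06.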